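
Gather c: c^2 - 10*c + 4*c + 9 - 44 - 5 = c^2 - 6*c - 40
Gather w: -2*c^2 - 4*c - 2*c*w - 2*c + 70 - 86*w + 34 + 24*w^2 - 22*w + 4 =-2*c^2 - 6*c + 24*w^2 + w*(-2*c - 108) + 108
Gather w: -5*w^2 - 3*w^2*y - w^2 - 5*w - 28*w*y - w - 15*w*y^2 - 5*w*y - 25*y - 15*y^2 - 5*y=w^2*(-3*y - 6) + w*(-15*y^2 - 33*y - 6) - 15*y^2 - 30*y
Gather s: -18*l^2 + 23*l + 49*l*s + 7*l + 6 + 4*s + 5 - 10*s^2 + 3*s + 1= -18*l^2 + 30*l - 10*s^2 + s*(49*l + 7) + 12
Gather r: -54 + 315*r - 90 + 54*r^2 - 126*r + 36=54*r^2 + 189*r - 108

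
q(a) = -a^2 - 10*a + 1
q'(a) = -2*a - 10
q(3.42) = -44.90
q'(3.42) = -16.84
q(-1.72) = 15.24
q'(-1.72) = -6.56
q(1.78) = -19.97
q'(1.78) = -13.56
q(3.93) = -53.74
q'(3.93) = -17.86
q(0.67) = -6.15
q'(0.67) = -11.34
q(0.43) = -3.48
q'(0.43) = -10.86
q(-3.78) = 24.51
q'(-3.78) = -2.44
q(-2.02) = 17.12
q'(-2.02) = -5.96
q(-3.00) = 22.00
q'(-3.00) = -4.00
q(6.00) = -95.00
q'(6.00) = -22.00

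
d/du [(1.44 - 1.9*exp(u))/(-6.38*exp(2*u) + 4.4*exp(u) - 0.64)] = (-12.122*exp(2*u) + 18.3744*exp(u) - 5.12)*exp(u)/(40.7044*exp(4*u) - 56.144*exp(3*u) + 27.5264*exp(2*u) - 5.632*exp(u) + 0.4096)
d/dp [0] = 0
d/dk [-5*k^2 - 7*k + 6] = -10*k - 7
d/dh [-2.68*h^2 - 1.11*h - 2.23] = -5.36*h - 1.11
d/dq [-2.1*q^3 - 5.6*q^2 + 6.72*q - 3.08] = -6.3*q^2 - 11.2*q + 6.72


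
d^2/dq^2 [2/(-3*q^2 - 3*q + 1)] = 12*(3*q^2 + 3*q - 3*(2*q + 1)^2 - 1)/(3*q^2 + 3*q - 1)^3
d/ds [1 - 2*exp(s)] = -2*exp(s)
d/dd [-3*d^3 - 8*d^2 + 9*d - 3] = -9*d^2 - 16*d + 9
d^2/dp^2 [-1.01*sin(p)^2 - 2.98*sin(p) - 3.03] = 2.98*sin(p) - 2.02*cos(2*p)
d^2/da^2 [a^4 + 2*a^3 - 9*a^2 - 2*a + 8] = 12*a^2 + 12*a - 18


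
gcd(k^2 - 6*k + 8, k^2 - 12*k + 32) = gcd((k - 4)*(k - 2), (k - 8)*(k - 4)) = k - 4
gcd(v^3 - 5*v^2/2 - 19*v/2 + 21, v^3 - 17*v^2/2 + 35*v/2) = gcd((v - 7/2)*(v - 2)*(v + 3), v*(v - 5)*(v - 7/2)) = v - 7/2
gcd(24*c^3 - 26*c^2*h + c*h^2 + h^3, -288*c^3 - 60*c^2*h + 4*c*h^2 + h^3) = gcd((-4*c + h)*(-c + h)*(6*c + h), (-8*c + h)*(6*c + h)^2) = 6*c + h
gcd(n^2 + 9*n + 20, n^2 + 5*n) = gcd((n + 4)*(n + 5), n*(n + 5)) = n + 5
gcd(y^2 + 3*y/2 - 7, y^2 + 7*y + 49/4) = y + 7/2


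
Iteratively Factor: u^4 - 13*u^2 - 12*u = (u + 1)*(u^3 - u^2 - 12*u) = (u - 4)*(u + 1)*(u^2 + 3*u) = u*(u - 4)*(u + 1)*(u + 3)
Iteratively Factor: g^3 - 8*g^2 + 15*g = (g - 3)*(g^2 - 5*g) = g*(g - 3)*(g - 5)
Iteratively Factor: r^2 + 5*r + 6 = (r + 2)*(r + 3)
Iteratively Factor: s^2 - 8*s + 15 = (s - 5)*(s - 3)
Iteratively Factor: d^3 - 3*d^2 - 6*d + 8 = (d + 2)*(d^2 - 5*d + 4) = (d - 1)*(d + 2)*(d - 4)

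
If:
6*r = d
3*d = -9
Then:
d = -3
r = -1/2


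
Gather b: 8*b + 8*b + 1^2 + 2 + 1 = 16*b + 4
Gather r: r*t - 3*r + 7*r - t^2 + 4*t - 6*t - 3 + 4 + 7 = r*(t + 4) - t^2 - 2*t + 8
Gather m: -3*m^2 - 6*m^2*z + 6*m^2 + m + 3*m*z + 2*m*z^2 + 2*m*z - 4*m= m^2*(3 - 6*z) + m*(2*z^2 + 5*z - 3)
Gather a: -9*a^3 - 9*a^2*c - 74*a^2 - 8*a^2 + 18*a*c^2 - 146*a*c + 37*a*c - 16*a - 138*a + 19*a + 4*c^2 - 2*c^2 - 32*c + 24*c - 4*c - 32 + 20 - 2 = -9*a^3 + a^2*(-9*c - 82) + a*(18*c^2 - 109*c - 135) + 2*c^2 - 12*c - 14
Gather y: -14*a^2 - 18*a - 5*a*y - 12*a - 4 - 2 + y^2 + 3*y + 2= -14*a^2 - 30*a + y^2 + y*(3 - 5*a) - 4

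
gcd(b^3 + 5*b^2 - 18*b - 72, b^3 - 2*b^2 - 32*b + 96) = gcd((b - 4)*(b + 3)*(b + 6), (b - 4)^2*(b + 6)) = b^2 + 2*b - 24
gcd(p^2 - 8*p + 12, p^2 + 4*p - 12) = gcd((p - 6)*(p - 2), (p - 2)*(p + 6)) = p - 2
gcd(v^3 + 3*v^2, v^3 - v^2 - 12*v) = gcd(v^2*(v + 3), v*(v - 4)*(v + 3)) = v^2 + 3*v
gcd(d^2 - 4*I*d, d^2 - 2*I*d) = d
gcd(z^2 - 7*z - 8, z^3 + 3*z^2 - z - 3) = z + 1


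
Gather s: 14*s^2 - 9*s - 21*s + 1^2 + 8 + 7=14*s^2 - 30*s + 16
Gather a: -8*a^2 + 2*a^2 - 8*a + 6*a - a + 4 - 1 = -6*a^2 - 3*a + 3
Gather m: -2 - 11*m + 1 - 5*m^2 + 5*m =-5*m^2 - 6*m - 1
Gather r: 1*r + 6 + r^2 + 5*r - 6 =r^2 + 6*r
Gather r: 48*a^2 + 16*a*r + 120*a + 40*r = 48*a^2 + 120*a + r*(16*a + 40)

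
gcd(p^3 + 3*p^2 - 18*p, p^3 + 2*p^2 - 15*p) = p^2 - 3*p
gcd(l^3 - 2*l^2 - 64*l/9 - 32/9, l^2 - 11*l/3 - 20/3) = l + 4/3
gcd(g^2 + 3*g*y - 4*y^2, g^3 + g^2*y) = 1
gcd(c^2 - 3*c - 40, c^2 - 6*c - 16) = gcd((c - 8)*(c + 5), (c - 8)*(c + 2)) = c - 8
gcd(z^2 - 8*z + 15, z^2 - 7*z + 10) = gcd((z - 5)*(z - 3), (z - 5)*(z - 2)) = z - 5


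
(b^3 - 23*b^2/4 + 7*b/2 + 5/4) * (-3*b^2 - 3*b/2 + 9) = -3*b^5 + 63*b^4/4 + 57*b^3/8 - 243*b^2/4 + 237*b/8 + 45/4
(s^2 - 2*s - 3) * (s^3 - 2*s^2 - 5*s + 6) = s^5 - 4*s^4 - 4*s^3 + 22*s^2 + 3*s - 18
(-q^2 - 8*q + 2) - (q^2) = -2*q^2 - 8*q + 2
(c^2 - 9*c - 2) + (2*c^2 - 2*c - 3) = 3*c^2 - 11*c - 5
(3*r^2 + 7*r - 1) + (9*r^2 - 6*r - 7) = 12*r^2 + r - 8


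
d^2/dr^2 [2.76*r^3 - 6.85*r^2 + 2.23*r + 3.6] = 16.56*r - 13.7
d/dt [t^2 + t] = 2*t + 1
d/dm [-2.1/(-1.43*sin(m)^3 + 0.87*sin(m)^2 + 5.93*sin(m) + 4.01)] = (-9.009*sin(m)^2 + 3.654*sin(m) + 12.453)*cos(m)/(-1.43*sin(m)^3 + 0.87*sin(m)^2 + 5.93*sin(m) + 4.01)^2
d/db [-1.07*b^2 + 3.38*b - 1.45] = 3.38 - 2.14*b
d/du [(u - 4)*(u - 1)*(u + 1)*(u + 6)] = 4*u^3 + 6*u^2 - 50*u - 2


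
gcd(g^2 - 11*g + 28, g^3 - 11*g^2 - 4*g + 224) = g - 7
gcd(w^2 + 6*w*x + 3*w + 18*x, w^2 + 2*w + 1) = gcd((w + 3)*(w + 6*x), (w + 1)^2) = 1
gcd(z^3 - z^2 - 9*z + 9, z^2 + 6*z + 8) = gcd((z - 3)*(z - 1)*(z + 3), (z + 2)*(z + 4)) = 1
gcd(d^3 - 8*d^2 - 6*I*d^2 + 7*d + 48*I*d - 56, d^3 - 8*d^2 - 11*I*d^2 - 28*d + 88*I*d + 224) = d^2 + d*(-8 - 7*I) + 56*I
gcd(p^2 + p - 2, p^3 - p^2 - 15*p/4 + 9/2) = p + 2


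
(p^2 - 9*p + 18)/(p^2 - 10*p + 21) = (p - 6)/(p - 7)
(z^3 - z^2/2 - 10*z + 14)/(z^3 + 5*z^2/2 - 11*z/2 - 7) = (z - 2)/(z + 1)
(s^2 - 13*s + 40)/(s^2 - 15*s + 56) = (s - 5)/(s - 7)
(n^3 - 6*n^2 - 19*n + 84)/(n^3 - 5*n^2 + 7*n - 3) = (n^2 - 3*n - 28)/(n^2 - 2*n + 1)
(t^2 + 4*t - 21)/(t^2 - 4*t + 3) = (t + 7)/(t - 1)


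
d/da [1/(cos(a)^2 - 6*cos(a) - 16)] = 2*(cos(a) - 3)*sin(a)/(sin(a)^2 + 6*cos(a) + 15)^2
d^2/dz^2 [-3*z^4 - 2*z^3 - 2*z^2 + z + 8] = -36*z^2 - 12*z - 4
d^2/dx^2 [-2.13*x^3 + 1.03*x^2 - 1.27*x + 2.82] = 2.06 - 12.78*x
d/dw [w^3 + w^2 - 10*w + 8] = 3*w^2 + 2*w - 10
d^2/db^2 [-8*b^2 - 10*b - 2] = -16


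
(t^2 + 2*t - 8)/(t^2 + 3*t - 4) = (t - 2)/(t - 1)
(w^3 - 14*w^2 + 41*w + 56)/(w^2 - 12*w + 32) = (w^2 - 6*w - 7)/(w - 4)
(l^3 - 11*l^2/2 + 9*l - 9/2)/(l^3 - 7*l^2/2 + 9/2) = (l - 1)/(l + 1)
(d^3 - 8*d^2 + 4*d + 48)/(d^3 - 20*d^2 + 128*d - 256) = (d^2 - 4*d - 12)/(d^2 - 16*d + 64)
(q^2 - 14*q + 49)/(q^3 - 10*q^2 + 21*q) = (q - 7)/(q*(q - 3))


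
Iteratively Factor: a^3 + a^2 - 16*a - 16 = (a + 1)*(a^2 - 16) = (a + 1)*(a + 4)*(a - 4)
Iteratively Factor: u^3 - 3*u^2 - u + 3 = (u - 1)*(u^2 - 2*u - 3) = (u - 1)*(u + 1)*(u - 3)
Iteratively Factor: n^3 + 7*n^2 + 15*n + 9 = (n + 3)*(n^2 + 4*n + 3) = (n + 1)*(n + 3)*(n + 3)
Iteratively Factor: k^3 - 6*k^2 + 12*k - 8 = (k - 2)*(k^2 - 4*k + 4) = (k - 2)^2*(k - 2)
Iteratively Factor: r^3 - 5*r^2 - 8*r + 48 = (r + 3)*(r^2 - 8*r + 16) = (r - 4)*(r + 3)*(r - 4)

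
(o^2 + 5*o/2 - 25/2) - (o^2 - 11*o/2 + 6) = 8*o - 37/2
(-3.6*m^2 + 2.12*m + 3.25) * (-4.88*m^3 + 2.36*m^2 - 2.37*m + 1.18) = 17.568*m^5 - 18.8416*m^4 - 2.3248*m^3 - 1.6024*m^2 - 5.2009*m + 3.835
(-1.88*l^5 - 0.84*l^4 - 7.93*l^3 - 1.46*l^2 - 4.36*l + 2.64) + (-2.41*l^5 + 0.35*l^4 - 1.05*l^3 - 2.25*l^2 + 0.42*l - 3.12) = -4.29*l^5 - 0.49*l^4 - 8.98*l^3 - 3.71*l^2 - 3.94*l - 0.48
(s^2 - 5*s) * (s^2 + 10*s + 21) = s^4 + 5*s^3 - 29*s^2 - 105*s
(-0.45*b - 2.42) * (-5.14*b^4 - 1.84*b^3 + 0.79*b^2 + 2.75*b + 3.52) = 2.313*b^5 + 13.2668*b^4 + 4.0973*b^3 - 3.1493*b^2 - 8.239*b - 8.5184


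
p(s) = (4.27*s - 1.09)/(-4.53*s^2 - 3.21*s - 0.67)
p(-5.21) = 0.22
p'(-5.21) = 0.05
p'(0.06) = -8.91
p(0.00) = 1.63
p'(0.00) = -14.17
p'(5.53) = 0.02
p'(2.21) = 0.07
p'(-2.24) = 0.43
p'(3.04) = 0.05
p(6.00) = -0.13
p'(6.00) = 0.02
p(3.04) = -0.23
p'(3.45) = 0.04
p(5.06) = -0.15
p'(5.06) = 0.02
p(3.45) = -0.21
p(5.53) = -0.14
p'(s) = (4.27*s - 1.09)*(9.06*s + 3.21)/(-4.53*s^2 - 3.21*s - 0.67)^2 + 4.27/(-4.53*s^2 - 3.21*s - 0.67) = (19.3431*s^2 - 9.8754*s - 6.3598)/(20.5209*s^4 + 29.0826*s^3 + 16.3743*s^2 + 4.3014*s + 0.4489)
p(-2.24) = 0.66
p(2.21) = -0.28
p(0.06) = 0.95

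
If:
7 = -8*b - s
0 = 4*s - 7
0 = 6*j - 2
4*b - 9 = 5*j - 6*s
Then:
No Solution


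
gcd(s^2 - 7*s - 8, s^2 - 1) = s + 1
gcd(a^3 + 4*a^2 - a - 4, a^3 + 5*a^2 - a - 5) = a^2 - 1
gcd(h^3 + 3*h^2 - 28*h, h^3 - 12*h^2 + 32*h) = h^2 - 4*h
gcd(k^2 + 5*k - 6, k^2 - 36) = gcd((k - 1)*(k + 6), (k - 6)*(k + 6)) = k + 6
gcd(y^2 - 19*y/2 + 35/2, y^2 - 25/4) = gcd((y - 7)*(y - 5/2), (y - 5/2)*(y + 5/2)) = y - 5/2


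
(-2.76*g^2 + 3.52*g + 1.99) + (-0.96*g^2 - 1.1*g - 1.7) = -3.72*g^2 + 2.42*g + 0.29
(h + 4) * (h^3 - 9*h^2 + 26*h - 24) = h^4 - 5*h^3 - 10*h^2 + 80*h - 96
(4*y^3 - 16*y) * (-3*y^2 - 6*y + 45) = -12*y^5 - 24*y^4 + 228*y^3 + 96*y^2 - 720*y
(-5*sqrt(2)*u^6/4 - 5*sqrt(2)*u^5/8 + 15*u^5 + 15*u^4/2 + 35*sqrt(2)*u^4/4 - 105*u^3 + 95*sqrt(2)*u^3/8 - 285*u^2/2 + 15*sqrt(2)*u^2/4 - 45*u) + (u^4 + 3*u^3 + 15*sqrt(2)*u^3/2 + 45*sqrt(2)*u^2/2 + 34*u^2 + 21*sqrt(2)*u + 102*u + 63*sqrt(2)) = -5*sqrt(2)*u^6/4 - 5*sqrt(2)*u^5/8 + 15*u^5 + 17*u^4/2 + 35*sqrt(2)*u^4/4 - 102*u^3 + 155*sqrt(2)*u^3/8 - 217*u^2/2 + 105*sqrt(2)*u^2/4 + 21*sqrt(2)*u + 57*u + 63*sqrt(2)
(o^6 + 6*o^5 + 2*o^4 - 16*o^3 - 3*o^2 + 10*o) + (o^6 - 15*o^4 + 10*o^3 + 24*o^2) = 2*o^6 + 6*o^5 - 13*o^4 - 6*o^3 + 21*o^2 + 10*o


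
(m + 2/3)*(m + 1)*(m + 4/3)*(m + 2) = m^4 + 5*m^3 + 80*m^2/9 + 20*m/3 + 16/9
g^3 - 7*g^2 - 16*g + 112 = (g - 7)*(g - 4)*(g + 4)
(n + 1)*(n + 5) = n^2 + 6*n + 5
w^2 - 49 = (w - 7)*(w + 7)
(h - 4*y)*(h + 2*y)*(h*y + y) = h^3*y - 2*h^2*y^2 + h^2*y - 8*h*y^3 - 2*h*y^2 - 8*y^3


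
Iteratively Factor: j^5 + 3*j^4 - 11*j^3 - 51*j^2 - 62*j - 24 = (j + 1)*(j^4 + 2*j^3 - 13*j^2 - 38*j - 24) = (j + 1)*(j + 2)*(j^3 - 13*j - 12) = (j + 1)^2*(j + 2)*(j^2 - j - 12) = (j - 4)*(j + 1)^2*(j + 2)*(j + 3)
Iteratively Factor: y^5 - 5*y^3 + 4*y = (y + 2)*(y^4 - 2*y^3 - y^2 + 2*y) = (y + 1)*(y + 2)*(y^3 - 3*y^2 + 2*y) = y*(y + 1)*(y + 2)*(y^2 - 3*y + 2) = y*(y - 2)*(y + 1)*(y + 2)*(y - 1)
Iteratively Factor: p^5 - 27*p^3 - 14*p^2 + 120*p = (p - 2)*(p^4 + 2*p^3 - 23*p^2 - 60*p) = (p - 5)*(p - 2)*(p^3 + 7*p^2 + 12*p) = (p - 5)*(p - 2)*(p + 3)*(p^2 + 4*p) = p*(p - 5)*(p - 2)*(p + 3)*(p + 4)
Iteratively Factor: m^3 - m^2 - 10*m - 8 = (m + 2)*(m^2 - 3*m - 4) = (m - 4)*(m + 2)*(m + 1)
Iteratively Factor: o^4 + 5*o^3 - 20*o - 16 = (o + 1)*(o^3 + 4*o^2 - 4*o - 16) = (o - 2)*(o + 1)*(o^2 + 6*o + 8) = (o - 2)*(o + 1)*(o + 4)*(o + 2)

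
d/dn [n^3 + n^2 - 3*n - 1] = 3*n^2 + 2*n - 3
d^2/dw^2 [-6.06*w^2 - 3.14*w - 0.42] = -12.1200000000000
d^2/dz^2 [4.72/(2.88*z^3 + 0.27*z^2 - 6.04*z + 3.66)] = (-(81.5616*z + 2.5488)*(2.88*z^3 + 0.27*z^2 - 6.04*z + 3.66) + 4.72*(8.64*z^2 + 0.54*z - 6.04)*(17.28*z^2 + 1.08*z - 12.08))/(2.88*z^3 + 0.27*z^2 - 6.04*z + 3.66)^3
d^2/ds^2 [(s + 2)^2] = 2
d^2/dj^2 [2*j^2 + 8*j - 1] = 4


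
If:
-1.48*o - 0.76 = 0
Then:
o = -0.51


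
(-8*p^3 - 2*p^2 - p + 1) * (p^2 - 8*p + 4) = -8*p^5 + 62*p^4 - 17*p^3 + p^2 - 12*p + 4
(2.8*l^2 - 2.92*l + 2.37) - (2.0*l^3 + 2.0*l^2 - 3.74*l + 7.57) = -2.0*l^3 + 0.8*l^2 + 0.82*l - 5.2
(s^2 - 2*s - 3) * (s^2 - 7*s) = s^4 - 9*s^3 + 11*s^2 + 21*s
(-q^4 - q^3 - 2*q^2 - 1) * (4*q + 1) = -4*q^5 - 5*q^4 - 9*q^3 - 2*q^2 - 4*q - 1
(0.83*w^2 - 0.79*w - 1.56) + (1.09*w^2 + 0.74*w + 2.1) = 1.92*w^2 - 0.05*w + 0.54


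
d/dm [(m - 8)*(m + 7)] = 2*m - 1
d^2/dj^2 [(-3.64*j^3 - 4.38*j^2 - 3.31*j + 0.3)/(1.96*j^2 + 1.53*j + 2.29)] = (-1.4210854715202e-14*j^5 - 2.8421709430404e-14*j^4 + 16.471896*j^3 + 48.349224*j^2 - 19.99368*j - 24.032322)/(7.529536*j^6 + 17.632944*j^5 + 40.156284*j^4 + 44.785089*j^3 + 46.917291*j^2 + 24.070419*j + 12.008989)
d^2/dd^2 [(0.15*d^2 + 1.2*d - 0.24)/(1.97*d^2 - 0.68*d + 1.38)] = (9.71604*d^3 - 8.035236*d^2 - 17.644896*d + 3.906456)/(7.645373*d^6 - 7.917036*d^5 + 18.79971*d^4 - 11.40632*d^3 + 13.16934*d^2 - 3.884976*d + 2.628072)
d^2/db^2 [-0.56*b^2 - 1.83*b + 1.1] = -1.12000000000000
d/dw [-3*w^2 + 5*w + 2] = 5 - 6*w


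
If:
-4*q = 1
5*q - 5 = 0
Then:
No Solution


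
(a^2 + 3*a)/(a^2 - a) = (a + 3)/(a - 1)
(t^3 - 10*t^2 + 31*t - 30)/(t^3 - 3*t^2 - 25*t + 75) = (t - 2)/(t + 5)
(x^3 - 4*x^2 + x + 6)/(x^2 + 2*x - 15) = (x^2 - x - 2)/(x + 5)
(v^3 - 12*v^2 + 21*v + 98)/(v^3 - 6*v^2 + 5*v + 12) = (v^3 - 12*v^2 + 21*v + 98)/(v^3 - 6*v^2 + 5*v + 12)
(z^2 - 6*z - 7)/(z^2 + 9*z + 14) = (z^2 - 6*z - 7)/(z^2 + 9*z + 14)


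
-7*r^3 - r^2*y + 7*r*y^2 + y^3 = (-r + y)*(r + y)*(7*r + y)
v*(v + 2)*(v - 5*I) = v^3 + 2*v^2 - 5*I*v^2 - 10*I*v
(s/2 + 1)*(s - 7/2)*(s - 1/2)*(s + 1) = s^4/2 - s^3/2 - 33*s^2/8 - 11*s/8 + 7/4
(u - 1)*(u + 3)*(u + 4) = u^3 + 6*u^2 + 5*u - 12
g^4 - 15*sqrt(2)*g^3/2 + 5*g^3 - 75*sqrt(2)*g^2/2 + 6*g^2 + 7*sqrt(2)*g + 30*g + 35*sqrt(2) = (g + 5)*(g - 7*sqrt(2))*(g - sqrt(2))*(g + sqrt(2)/2)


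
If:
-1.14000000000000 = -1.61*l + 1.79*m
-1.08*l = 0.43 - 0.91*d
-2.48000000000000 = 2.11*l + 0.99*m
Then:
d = -0.26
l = -0.62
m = -1.19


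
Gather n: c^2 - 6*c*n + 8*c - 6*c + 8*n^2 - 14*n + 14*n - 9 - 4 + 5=c^2 - 6*c*n + 2*c + 8*n^2 - 8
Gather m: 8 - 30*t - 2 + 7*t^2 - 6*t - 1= 7*t^2 - 36*t + 5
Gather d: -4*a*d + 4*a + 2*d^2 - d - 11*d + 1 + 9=4*a + 2*d^2 + d*(-4*a - 12) + 10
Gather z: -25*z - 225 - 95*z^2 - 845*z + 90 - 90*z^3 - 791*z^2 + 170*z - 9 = -90*z^3 - 886*z^2 - 700*z - 144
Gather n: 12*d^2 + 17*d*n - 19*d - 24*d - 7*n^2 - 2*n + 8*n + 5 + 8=12*d^2 - 43*d - 7*n^2 + n*(17*d + 6) + 13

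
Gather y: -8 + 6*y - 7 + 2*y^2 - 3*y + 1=2*y^2 + 3*y - 14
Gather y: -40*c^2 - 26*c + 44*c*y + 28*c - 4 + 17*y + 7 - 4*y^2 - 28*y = -40*c^2 + 2*c - 4*y^2 + y*(44*c - 11) + 3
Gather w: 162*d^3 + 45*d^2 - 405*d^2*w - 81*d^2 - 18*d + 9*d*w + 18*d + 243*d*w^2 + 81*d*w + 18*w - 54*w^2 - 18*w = 162*d^3 - 36*d^2 + w^2*(243*d - 54) + w*(-405*d^2 + 90*d)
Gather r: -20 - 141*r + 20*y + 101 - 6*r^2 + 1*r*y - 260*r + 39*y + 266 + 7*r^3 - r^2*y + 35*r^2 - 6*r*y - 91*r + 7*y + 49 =7*r^3 + r^2*(29 - y) + r*(-5*y - 492) + 66*y + 396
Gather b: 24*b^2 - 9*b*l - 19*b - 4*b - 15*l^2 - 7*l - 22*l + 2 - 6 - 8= 24*b^2 + b*(-9*l - 23) - 15*l^2 - 29*l - 12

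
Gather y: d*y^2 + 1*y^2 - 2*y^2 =y^2*(d - 1)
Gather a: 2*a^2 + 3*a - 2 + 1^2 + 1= 2*a^2 + 3*a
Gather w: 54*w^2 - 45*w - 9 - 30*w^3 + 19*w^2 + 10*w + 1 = -30*w^3 + 73*w^2 - 35*w - 8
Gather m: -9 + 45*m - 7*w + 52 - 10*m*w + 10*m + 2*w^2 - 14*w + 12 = m*(55 - 10*w) + 2*w^2 - 21*w + 55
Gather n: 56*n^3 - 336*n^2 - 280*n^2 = 56*n^3 - 616*n^2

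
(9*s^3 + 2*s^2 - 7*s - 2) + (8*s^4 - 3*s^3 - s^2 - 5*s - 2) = 8*s^4 + 6*s^3 + s^2 - 12*s - 4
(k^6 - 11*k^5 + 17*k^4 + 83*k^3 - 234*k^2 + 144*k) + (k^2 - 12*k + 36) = k^6 - 11*k^5 + 17*k^4 + 83*k^3 - 233*k^2 + 132*k + 36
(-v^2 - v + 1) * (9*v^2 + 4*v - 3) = -9*v^4 - 13*v^3 + 8*v^2 + 7*v - 3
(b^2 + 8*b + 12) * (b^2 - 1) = b^4 + 8*b^3 + 11*b^2 - 8*b - 12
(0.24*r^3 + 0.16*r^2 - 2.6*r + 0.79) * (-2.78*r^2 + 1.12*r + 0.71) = -0.6672*r^5 - 0.176*r^4 + 7.5776*r^3 - 4.9946*r^2 - 0.9612*r + 0.5609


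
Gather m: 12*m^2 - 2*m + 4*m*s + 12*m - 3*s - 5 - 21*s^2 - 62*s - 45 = 12*m^2 + m*(4*s + 10) - 21*s^2 - 65*s - 50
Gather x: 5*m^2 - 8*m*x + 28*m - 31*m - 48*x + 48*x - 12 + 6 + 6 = 5*m^2 - 8*m*x - 3*m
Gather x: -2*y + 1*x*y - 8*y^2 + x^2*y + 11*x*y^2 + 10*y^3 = x^2*y + x*(11*y^2 + y) + 10*y^3 - 8*y^2 - 2*y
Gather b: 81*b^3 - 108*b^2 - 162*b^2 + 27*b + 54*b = 81*b^3 - 270*b^2 + 81*b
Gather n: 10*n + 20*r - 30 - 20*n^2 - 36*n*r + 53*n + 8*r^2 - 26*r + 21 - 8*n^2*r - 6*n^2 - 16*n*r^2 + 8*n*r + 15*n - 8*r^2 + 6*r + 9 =n^2*(-8*r - 26) + n*(-16*r^2 - 28*r + 78)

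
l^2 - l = l*(l - 1)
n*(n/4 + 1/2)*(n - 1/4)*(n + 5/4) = n^4/4 + 3*n^3/4 + 27*n^2/64 - 5*n/32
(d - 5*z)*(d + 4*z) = d^2 - d*z - 20*z^2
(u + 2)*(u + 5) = u^2 + 7*u + 10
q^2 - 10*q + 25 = (q - 5)^2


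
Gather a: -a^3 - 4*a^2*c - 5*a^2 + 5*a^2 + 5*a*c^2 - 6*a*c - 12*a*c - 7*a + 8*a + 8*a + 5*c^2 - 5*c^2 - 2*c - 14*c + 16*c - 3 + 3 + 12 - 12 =-a^3 - 4*a^2*c + a*(5*c^2 - 18*c + 9)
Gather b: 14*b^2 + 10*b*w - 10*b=14*b^2 + b*(10*w - 10)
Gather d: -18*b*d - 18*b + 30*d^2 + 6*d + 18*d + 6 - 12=-18*b + 30*d^2 + d*(24 - 18*b) - 6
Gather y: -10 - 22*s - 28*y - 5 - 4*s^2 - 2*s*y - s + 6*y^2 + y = -4*s^2 - 23*s + 6*y^2 + y*(-2*s - 27) - 15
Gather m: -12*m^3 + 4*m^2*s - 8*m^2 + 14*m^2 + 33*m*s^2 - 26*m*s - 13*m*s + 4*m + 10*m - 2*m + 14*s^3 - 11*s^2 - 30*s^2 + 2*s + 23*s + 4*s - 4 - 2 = -12*m^3 + m^2*(4*s + 6) + m*(33*s^2 - 39*s + 12) + 14*s^3 - 41*s^2 + 29*s - 6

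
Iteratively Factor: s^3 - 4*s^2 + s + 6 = (s + 1)*(s^2 - 5*s + 6) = (s - 2)*(s + 1)*(s - 3)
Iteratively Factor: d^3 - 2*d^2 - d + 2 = (d - 1)*(d^2 - d - 2) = (d - 1)*(d + 1)*(d - 2)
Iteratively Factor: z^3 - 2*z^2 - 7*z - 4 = (z + 1)*(z^2 - 3*z - 4) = (z + 1)^2*(z - 4)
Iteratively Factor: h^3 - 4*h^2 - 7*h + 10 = (h + 2)*(h^2 - 6*h + 5) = (h - 5)*(h + 2)*(h - 1)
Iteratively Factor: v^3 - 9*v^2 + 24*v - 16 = (v - 1)*(v^2 - 8*v + 16) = (v - 4)*(v - 1)*(v - 4)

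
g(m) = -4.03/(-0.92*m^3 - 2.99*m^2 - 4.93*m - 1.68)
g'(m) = -4.03*(2.76*m^2 + 5.98*m + 4.93)/(-0.92*m^3 - 2.99*m^2 - 4.93*m - 1.68)^2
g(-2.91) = -0.40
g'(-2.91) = -0.44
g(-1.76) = -1.47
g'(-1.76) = -1.57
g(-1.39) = -2.16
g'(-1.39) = -2.26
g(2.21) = 0.11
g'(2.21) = -0.09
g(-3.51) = -0.22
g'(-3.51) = -0.21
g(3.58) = 0.04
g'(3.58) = -0.02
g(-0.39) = 25.59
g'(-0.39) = -490.20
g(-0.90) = -4.01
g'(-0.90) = -7.11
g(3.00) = 0.06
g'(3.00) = -0.04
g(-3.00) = -0.37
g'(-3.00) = -0.39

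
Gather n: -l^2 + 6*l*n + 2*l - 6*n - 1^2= -l^2 + 2*l + n*(6*l - 6) - 1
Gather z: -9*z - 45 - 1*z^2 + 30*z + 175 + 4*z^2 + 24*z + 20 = 3*z^2 + 45*z + 150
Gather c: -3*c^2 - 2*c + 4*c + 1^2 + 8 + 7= -3*c^2 + 2*c + 16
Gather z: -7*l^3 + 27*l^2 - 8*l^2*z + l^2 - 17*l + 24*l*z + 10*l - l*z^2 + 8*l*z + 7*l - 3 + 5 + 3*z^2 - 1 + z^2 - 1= -7*l^3 + 28*l^2 + z^2*(4 - l) + z*(-8*l^2 + 32*l)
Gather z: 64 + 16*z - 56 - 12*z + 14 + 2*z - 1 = 6*z + 21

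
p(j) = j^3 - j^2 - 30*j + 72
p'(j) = 3*j^2 - 2*j - 30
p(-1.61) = 113.53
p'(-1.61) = -19.00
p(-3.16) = 125.26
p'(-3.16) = 6.28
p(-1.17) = 104.13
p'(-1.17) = -23.55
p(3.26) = -1.78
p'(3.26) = -4.64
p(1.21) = 36.01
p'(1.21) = -28.03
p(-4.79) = 82.85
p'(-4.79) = 48.41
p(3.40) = -2.26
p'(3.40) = -2.12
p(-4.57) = 92.77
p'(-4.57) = 41.79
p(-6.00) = 0.00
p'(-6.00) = 90.00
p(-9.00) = -468.00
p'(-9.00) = 231.00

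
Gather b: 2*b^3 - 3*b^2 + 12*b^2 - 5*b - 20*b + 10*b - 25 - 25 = 2*b^3 + 9*b^2 - 15*b - 50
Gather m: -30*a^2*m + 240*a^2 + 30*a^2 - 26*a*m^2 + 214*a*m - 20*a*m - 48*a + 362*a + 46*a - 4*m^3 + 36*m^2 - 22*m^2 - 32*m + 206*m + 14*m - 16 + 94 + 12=270*a^2 + 360*a - 4*m^3 + m^2*(14 - 26*a) + m*(-30*a^2 + 194*a + 188) + 90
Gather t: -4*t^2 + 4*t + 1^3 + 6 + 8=-4*t^2 + 4*t + 15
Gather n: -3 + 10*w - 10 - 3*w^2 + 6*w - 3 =-3*w^2 + 16*w - 16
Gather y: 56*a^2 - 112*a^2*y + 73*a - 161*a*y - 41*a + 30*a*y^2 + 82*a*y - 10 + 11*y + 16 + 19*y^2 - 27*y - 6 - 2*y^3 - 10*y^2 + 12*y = 56*a^2 + 32*a - 2*y^3 + y^2*(30*a + 9) + y*(-112*a^2 - 79*a - 4)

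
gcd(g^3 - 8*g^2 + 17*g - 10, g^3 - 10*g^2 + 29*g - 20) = g^2 - 6*g + 5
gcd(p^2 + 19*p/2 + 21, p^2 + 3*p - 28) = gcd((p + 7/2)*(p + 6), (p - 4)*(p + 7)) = 1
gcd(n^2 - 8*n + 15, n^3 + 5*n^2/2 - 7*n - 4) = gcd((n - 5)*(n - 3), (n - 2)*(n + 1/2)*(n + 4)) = 1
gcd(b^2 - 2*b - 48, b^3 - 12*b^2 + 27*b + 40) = b - 8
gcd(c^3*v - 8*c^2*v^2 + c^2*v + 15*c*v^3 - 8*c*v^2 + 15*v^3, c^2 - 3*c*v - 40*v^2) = 1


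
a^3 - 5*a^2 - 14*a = a*(a - 7)*(a + 2)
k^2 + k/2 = k*(k + 1/2)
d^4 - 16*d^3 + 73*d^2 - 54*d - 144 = (d - 8)*(d - 6)*(d - 3)*(d + 1)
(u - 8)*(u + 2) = u^2 - 6*u - 16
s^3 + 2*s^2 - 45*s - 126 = (s - 7)*(s + 3)*(s + 6)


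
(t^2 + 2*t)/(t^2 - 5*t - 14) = t/(t - 7)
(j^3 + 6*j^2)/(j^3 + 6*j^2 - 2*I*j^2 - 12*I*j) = j/(j - 2*I)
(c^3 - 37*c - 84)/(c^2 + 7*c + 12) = c - 7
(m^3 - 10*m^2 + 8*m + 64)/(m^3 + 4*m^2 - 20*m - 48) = (m - 8)/(m + 6)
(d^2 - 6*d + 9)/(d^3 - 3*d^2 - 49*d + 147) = (d - 3)/(d^2 - 49)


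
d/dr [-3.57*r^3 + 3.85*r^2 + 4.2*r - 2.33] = -10.71*r^2 + 7.7*r + 4.2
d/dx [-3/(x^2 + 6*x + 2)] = 6*(x + 3)/(x^2 + 6*x + 2)^2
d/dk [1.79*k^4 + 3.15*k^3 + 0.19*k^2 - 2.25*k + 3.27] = 7.16*k^3 + 9.45*k^2 + 0.38*k - 2.25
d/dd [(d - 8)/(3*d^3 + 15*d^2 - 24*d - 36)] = (d^3 + 5*d^2 - 8*d - (d - 8)*(3*d^2 + 10*d - 8) - 12)/(3*(d^3 + 5*d^2 - 8*d - 12)^2)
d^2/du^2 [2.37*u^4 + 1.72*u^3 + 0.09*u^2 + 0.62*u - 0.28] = 28.44*u^2 + 10.32*u + 0.18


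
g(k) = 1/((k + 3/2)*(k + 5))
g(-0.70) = 0.29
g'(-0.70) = -0.43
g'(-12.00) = 0.00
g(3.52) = 0.02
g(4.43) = 0.02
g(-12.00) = 0.01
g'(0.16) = -0.09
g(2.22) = 0.04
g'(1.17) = -0.03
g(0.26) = 0.11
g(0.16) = 0.12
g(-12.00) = 0.01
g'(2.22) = -0.02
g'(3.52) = -0.01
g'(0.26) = -0.08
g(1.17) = 0.06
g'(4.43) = -0.00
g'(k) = -1/((k + 3/2)*(k + 5)^2) - 1/((k + 3/2)^2*(k + 5))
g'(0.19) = -0.09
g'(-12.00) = 0.00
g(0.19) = 0.11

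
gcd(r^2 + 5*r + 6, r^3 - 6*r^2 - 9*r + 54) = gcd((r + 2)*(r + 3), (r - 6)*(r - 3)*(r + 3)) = r + 3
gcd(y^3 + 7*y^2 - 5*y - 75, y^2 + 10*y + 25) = y^2 + 10*y + 25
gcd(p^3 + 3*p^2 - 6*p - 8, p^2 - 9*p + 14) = p - 2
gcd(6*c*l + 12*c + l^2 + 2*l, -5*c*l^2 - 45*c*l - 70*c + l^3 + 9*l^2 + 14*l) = l + 2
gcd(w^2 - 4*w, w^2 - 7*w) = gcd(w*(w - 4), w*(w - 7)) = w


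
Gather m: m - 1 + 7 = m + 6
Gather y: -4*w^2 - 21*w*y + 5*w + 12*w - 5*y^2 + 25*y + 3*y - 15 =-4*w^2 + 17*w - 5*y^2 + y*(28 - 21*w) - 15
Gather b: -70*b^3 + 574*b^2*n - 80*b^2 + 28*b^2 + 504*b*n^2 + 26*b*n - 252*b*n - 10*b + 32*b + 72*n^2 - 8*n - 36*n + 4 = -70*b^3 + b^2*(574*n - 52) + b*(504*n^2 - 226*n + 22) + 72*n^2 - 44*n + 4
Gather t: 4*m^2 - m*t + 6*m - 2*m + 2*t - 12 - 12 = 4*m^2 + 4*m + t*(2 - m) - 24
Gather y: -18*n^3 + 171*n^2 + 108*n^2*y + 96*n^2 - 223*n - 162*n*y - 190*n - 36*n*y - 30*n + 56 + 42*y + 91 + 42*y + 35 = -18*n^3 + 267*n^2 - 443*n + y*(108*n^2 - 198*n + 84) + 182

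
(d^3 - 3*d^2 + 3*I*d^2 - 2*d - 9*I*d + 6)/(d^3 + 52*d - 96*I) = (d^3 + 3*d^2*(-1 + I) - d*(2 + 9*I) + 6)/(d^3 + 52*d - 96*I)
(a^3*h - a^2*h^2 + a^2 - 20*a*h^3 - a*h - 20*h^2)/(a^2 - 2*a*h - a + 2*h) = (a^3*h - a^2*h^2 + a^2 - 20*a*h^3 - a*h - 20*h^2)/(a^2 - 2*a*h - a + 2*h)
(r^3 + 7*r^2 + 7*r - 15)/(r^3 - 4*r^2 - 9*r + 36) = (r^2 + 4*r - 5)/(r^2 - 7*r + 12)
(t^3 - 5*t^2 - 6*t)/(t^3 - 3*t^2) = (t^2 - 5*t - 6)/(t*(t - 3))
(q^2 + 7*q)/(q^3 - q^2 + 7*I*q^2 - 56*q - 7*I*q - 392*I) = q/(q^2 + q*(-8 + 7*I) - 56*I)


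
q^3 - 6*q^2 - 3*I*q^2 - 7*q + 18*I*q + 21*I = (q - 7)*(q + 1)*(q - 3*I)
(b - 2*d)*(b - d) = b^2 - 3*b*d + 2*d^2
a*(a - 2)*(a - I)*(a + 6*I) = a^4 - 2*a^3 + 5*I*a^3 + 6*a^2 - 10*I*a^2 - 12*a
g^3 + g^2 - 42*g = g*(g - 6)*(g + 7)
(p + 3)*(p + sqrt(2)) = p^2 + sqrt(2)*p + 3*p + 3*sqrt(2)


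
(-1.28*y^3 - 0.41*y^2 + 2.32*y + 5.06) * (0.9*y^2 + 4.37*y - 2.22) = -1.152*y^5 - 5.9626*y^4 + 3.1379*y^3 + 15.6026*y^2 + 16.9618*y - 11.2332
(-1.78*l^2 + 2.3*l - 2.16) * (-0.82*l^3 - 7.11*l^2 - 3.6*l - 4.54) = 1.4596*l^5 + 10.7698*l^4 - 8.1738*l^3 + 15.1588*l^2 - 2.666*l + 9.8064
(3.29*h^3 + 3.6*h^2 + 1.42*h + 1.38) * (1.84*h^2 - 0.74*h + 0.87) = 6.0536*h^5 + 4.1894*h^4 + 2.8111*h^3 + 4.6204*h^2 + 0.2142*h + 1.2006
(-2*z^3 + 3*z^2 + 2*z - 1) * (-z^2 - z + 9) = 2*z^5 - z^4 - 23*z^3 + 26*z^2 + 19*z - 9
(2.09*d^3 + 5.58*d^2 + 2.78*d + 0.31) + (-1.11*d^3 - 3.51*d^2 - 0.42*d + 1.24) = 0.98*d^3 + 2.07*d^2 + 2.36*d + 1.55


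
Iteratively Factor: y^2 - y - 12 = (y + 3)*(y - 4)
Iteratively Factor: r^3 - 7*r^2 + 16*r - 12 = (r - 2)*(r^2 - 5*r + 6) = (r - 2)^2*(r - 3)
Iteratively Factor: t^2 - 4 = (t - 2)*(t + 2)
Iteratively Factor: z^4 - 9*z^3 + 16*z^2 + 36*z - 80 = (z - 5)*(z^3 - 4*z^2 - 4*z + 16) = (z - 5)*(z + 2)*(z^2 - 6*z + 8) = (z - 5)*(z - 4)*(z + 2)*(z - 2)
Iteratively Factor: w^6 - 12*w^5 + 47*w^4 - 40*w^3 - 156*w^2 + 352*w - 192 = (w - 1)*(w^5 - 11*w^4 + 36*w^3 - 4*w^2 - 160*w + 192) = (w - 2)*(w - 1)*(w^4 - 9*w^3 + 18*w^2 + 32*w - 96) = (w - 4)*(w - 2)*(w - 1)*(w^3 - 5*w^2 - 2*w + 24) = (w - 4)*(w - 3)*(w - 2)*(w - 1)*(w^2 - 2*w - 8) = (w - 4)^2*(w - 3)*(w - 2)*(w - 1)*(w + 2)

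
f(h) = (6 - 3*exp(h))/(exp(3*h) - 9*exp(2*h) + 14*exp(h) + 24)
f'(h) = (6 - 3*exp(h))*(-3*exp(3*h) + 18*exp(2*h) - 14*exp(h))/(exp(3*h) - 9*exp(2*h) + 14*exp(h) + 24)^2 - 3*exp(h)/(exp(3*h) - 9*exp(2*h) + 14*exp(h) + 24) = 3*((exp(h) - 2)*(3*exp(2*h) - 18*exp(h) + 14) - exp(3*h) + 9*exp(2*h) - 14*exp(h) - 24)*exp(h)/(exp(3*h) - 9*exp(2*h) + 14*exp(h) + 24)^2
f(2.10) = -0.22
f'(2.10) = 1.18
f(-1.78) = 0.21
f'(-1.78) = -0.03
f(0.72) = -0.01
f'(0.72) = -0.27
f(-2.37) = 0.23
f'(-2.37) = -0.02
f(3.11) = -0.01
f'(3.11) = 0.02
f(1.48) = 2.11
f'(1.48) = -15.65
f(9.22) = -0.00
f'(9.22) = 0.00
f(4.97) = -0.00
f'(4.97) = 0.00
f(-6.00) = 0.25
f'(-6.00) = 0.00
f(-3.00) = 0.24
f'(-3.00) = -0.01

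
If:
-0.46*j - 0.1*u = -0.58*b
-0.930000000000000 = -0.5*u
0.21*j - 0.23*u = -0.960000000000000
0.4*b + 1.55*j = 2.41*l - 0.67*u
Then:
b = -1.69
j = -2.53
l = -1.39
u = 1.86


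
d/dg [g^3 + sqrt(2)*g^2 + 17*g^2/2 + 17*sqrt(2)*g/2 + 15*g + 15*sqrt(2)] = 3*g^2 + 2*sqrt(2)*g + 17*g + 17*sqrt(2)/2 + 15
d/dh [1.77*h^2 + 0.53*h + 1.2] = 3.54*h + 0.53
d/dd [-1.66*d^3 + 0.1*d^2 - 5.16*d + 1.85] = -4.98*d^2 + 0.2*d - 5.16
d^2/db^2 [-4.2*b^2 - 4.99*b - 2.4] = -8.40000000000000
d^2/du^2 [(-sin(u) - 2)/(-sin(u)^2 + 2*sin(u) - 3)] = (-sin(u)^5 - 10*sin(u)^4 + 32*sin(u)^3 + 22*sin(u)^2 - 63*sin(u) + 16)/(sin(u)^2 - 2*sin(u) + 3)^3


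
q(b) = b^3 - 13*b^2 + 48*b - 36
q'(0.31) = 40.23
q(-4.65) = -640.84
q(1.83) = 14.43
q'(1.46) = 16.43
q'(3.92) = -7.82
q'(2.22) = 5.07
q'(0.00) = 48.00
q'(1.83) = 10.47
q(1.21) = 4.82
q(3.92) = 12.63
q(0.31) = -22.34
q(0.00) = -36.00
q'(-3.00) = 153.00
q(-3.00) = -324.00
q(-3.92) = -484.16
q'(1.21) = 20.93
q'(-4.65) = 233.77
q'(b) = 3*b^2 - 26*b + 48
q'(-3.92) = 196.02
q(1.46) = 9.48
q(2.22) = 17.43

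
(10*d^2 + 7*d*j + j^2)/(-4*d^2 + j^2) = (-5*d - j)/(2*d - j)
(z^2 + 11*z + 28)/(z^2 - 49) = (z + 4)/(z - 7)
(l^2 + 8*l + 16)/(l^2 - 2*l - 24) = (l + 4)/(l - 6)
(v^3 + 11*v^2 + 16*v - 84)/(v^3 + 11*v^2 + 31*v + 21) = (v^2 + 4*v - 12)/(v^2 + 4*v + 3)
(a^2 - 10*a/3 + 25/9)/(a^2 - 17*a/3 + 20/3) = (a - 5/3)/(a - 4)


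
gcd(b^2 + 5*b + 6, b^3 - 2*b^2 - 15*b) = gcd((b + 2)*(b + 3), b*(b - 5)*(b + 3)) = b + 3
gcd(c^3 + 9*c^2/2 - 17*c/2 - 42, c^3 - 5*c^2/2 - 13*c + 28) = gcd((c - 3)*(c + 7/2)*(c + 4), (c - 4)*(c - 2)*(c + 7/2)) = c + 7/2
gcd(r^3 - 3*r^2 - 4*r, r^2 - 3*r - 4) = r^2 - 3*r - 4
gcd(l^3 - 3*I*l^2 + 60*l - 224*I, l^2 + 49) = l - 7*I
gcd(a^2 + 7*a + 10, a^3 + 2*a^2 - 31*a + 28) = 1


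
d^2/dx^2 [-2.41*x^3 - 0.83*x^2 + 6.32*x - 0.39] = -14.46*x - 1.66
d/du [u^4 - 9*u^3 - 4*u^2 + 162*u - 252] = 4*u^3 - 27*u^2 - 8*u + 162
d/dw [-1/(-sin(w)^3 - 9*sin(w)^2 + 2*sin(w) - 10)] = (-3*sin(w)^2 - 18*sin(w) + 2)*cos(w)/(sin(w)^3 + 9*sin(w)^2 - 2*sin(w) + 10)^2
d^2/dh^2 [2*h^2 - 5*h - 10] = 4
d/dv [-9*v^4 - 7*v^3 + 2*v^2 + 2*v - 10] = -36*v^3 - 21*v^2 + 4*v + 2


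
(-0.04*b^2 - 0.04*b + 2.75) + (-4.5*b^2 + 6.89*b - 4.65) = -4.54*b^2 + 6.85*b - 1.9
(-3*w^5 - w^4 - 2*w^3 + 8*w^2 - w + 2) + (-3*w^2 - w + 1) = -3*w^5 - w^4 - 2*w^3 + 5*w^2 - 2*w + 3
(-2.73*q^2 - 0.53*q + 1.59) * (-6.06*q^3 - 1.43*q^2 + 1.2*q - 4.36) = 16.5438*q^5 + 7.1157*q^4 - 12.1535*q^3 + 8.9931*q^2 + 4.2188*q - 6.9324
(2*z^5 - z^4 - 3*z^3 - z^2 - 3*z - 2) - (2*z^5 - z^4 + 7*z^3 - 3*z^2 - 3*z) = -10*z^3 + 2*z^2 - 2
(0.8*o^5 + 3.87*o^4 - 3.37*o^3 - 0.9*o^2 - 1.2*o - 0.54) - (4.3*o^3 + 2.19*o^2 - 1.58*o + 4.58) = 0.8*o^5 + 3.87*o^4 - 7.67*o^3 - 3.09*o^2 + 0.38*o - 5.12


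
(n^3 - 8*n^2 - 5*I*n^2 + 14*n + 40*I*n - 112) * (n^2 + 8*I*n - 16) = n^5 - 8*n^4 + 3*I*n^4 + 38*n^3 - 24*I*n^3 - 304*n^2 + 192*I*n^2 - 224*n - 1536*I*n + 1792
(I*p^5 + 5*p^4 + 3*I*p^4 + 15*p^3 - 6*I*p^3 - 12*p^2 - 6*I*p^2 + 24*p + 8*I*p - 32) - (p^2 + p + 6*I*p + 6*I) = I*p^5 + 5*p^4 + 3*I*p^4 + 15*p^3 - 6*I*p^3 - 13*p^2 - 6*I*p^2 + 23*p + 2*I*p - 32 - 6*I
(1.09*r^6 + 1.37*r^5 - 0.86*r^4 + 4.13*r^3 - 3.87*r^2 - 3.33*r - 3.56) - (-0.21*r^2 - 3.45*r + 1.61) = 1.09*r^6 + 1.37*r^5 - 0.86*r^4 + 4.13*r^3 - 3.66*r^2 + 0.12*r - 5.17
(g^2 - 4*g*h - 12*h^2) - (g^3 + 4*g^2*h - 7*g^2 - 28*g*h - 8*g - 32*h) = -g^3 - 4*g^2*h + 8*g^2 + 24*g*h + 8*g - 12*h^2 + 32*h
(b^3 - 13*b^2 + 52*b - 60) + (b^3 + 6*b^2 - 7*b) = 2*b^3 - 7*b^2 + 45*b - 60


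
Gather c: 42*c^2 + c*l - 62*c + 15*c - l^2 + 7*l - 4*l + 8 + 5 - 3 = 42*c^2 + c*(l - 47) - l^2 + 3*l + 10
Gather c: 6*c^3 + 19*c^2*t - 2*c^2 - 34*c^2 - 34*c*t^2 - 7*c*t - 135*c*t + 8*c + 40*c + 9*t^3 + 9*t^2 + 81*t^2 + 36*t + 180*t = 6*c^3 + c^2*(19*t - 36) + c*(-34*t^2 - 142*t + 48) + 9*t^3 + 90*t^2 + 216*t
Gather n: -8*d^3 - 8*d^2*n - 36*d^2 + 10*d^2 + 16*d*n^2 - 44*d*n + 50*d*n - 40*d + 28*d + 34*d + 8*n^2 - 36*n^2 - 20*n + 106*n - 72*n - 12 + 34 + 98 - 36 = -8*d^3 - 26*d^2 + 22*d + n^2*(16*d - 28) + n*(-8*d^2 + 6*d + 14) + 84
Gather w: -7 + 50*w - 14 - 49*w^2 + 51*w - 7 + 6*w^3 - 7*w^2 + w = 6*w^3 - 56*w^2 + 102*w - 28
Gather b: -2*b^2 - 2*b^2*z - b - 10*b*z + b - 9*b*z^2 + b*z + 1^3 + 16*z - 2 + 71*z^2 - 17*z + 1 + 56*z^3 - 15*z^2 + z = b^2*(-2*z - 2) + b*(-9*z^2 - 9*z) + 56*z^3 + 56*z^2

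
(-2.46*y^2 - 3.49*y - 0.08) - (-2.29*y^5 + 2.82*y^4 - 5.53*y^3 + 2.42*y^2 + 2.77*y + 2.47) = 2.29*y^5 - 2.82*y^4 + 5.53*y^3 - 4.88*y^2 - 6.26*y - 2.55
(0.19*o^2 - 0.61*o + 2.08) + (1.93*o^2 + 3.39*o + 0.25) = 2.12*o^2 + 2.78*o + 2.33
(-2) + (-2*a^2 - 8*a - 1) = -2*a^2 - 8*a - 3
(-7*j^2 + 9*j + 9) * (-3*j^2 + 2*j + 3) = 21*j^4 - 41*j^3 - 30*j^2 + 45*j + 27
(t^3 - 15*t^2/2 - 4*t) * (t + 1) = t^4 - 13*t^3/2 - 23*t^2/2 - 4*t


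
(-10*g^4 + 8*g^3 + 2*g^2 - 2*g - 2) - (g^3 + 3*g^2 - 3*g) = -10*g^4 + 7*g^3 - g^2 + g - 2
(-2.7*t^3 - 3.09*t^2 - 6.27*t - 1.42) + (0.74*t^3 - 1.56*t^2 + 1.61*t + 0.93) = -1.96*t^3 - 4.65*t^2 - 4.66*t - 0.49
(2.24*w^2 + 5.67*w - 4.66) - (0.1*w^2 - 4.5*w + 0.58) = 2.14*w^2 + 10.17*w - 5.24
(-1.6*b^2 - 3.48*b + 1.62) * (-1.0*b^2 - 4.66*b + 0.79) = 1.6*b^4 + 10.936*b^3 + 13.3328*b^2 - 10.2984*b + 1.2798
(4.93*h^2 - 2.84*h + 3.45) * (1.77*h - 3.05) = 8.7261*h^3 - 20.0633*h^2 + 14.7685*h - 10.5225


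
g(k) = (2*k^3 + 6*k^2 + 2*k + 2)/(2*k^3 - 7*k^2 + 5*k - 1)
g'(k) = (-6*k^2 + 14*k - 5)*(2*k^3 + 6*k^2 + 2*k + 2)/(2*k^3 - 7*k^2 + 5*k - 1)^2 + (6*k^2 + 12*k + 2)/(2*k^3 - 7*k^2 + 5*k - 1) = 2*(-13*k^4 + 6*k^3 + 13*k^2 + 8*k - 6)/(4*k^6 - 28*k^5 + 69*k^4 - 74*k^3 + 39*k^2 - 10*k + 1)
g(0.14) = -5.57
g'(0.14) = -49.51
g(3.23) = 14.55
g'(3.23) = -23.35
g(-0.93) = -0.28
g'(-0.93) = -0.19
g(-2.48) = -0.04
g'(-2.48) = -0.14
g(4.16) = 6.05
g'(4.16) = -3.53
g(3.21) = 15.03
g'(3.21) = -24.98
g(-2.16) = -0.09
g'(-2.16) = -0.15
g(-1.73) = -0.15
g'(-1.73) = -0.15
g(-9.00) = 0.48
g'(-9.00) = -0.04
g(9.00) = 2.10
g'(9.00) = -0.18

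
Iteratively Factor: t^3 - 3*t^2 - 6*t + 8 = (t - 1)*(t^2 - 2*t - 8) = (t - 4)*(t - 1)*(t + 2)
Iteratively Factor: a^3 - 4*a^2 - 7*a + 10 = (a + 2)*(a^2 - 6*a + 5) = (a - 5)*(a + 2)*(a - 1)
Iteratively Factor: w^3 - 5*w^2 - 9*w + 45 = (w - 3)*(w^2 - 2*w - 15) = (w - 3)*(w + 3)*(w - 5)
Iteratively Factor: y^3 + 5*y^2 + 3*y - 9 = (y - 1)*(y^2 + 6*y + 9) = (y - 1)*(y + 3)*(y + 3)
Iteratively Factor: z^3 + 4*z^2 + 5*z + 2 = (z + 1)*(z^2 + 3*z + 2) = (z + 1)^2*(z + 2)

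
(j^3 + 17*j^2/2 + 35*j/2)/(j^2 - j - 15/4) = 2*j*(2*j^2 + 17*j + 35)/(4*j^2 - 4*j - 15)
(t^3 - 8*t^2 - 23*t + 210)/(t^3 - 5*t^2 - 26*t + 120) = (t - 7)/(t - 4)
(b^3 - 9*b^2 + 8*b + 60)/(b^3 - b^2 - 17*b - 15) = (b^2 - 4*b - 12)/(b^2 + 4*b + 3)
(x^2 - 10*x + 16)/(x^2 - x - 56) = (x - 2)/(x + 7)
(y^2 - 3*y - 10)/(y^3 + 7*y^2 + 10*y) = (y - 5)/(y*(y + 5))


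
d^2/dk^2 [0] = 0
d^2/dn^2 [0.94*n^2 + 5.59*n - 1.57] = 1.88000000000000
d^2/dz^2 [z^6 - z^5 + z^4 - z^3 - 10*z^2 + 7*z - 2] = 30*z^4 - 20*z^3 + 12*z^2 - 6*z - 20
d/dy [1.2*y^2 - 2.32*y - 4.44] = 2.4*y - 2.32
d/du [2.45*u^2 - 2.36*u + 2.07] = 4.9*u - 2.36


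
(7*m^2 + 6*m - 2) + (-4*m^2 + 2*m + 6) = 3*m^2 + 8*m + 4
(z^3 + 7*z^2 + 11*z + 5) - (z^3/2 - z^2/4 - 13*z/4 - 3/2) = z^3/2 + 29*z^2/4 + 57*z/4 + 13/2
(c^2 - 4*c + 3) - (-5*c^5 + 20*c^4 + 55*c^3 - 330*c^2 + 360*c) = 5*c^5 - 20*c^4 - 55*c^3 + 331*c^2 - 364*c + 3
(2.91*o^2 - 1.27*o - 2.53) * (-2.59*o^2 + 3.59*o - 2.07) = -7.5369*o^4 + 13.7362*o^3 - 4.0303*o^2 - 6.4538*o + 5.2371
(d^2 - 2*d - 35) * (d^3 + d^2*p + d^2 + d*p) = d^5 + d^4*p - d^4 - d^3*p - 37*d^3 - 37*d^2*p - 35*d^2 - 35*d*p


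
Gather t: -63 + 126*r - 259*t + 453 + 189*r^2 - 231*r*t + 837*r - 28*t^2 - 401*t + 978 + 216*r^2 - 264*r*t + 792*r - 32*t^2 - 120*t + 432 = 405*r^2 + 1755*r - 60*t^2 + t*(-495*r - 780) + 1800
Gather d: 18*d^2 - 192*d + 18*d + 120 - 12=18*d^2 - 174*d + 108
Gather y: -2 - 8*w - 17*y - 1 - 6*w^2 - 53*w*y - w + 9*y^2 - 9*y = -6*w^2 - 9*w + 9*y^2 + y*(-53*w - 26) - 3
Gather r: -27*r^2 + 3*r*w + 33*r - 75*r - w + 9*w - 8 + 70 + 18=-27*r^2 + r*(3*w - 42) + 8*w + 80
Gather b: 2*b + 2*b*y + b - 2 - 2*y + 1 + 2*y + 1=b*(2*y + 3)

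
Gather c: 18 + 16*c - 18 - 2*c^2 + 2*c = -2*c^2 + 18*c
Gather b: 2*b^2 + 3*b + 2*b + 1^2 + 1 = 2*b^2 + 5*b + 2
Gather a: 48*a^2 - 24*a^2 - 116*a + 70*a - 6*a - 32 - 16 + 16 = 24*a^2 - 52*a - 32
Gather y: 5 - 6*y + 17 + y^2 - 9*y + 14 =y^2 - 15*y + 36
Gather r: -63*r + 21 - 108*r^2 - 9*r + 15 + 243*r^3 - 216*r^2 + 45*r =243*r^3 - 324*r^2 - 27*r + 36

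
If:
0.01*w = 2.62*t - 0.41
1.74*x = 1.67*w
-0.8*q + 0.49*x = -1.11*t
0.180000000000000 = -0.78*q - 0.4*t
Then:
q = -0.31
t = 0.15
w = -0.89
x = -0.85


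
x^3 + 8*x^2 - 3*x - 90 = (x - 3)*(x + 5)*(x + 6)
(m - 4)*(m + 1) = m^2 - 3*m - 4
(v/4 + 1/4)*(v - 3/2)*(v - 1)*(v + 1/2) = v^4/4 - v^3/4 - 7*v^2/16 + v/4 + 3/16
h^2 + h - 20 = (h - 4)*(h + 5)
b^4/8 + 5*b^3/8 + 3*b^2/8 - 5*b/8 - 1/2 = (b/4 + 1)*(b/2 + 1/2)*(b - 1)*(b + 1)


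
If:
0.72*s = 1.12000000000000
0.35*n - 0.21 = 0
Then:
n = 0.60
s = 1.56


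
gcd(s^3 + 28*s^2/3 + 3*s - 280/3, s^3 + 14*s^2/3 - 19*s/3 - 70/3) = s + 5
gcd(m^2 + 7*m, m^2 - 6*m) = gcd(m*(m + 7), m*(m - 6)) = m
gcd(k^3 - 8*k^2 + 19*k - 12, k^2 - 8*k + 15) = k - 3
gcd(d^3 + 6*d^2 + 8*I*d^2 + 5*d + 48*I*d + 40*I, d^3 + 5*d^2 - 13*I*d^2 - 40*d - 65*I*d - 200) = d + 5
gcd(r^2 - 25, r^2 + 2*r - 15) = r + 5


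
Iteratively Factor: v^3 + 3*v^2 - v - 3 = (v + 1)*(v^2 + 2*v - 3) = (v + 1)*(v + 3)*(v - 1)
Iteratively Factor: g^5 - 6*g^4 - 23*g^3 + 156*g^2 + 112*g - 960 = (g - 4)*(g^4 - 2*g^3 - 31*g^2 + 32*g + 240) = (g - 5)*(g - 4)*(g^3 + 3*g^2 - 16*g - 48) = (g - 5)*(g - 4)*(g + 4)*(g^2 - g - 12) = (g - 5)*(g - 4)^2*(g + 4)*(g + 3)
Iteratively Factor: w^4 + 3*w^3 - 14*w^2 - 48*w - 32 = (w + 4)*(w^3 - w^2 - 10*w - 8) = (w - 4)*(w + 4)*(w^2 + 3*w + 2) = (w - 4)*(w + 1)*(w + 4)*(w + 2)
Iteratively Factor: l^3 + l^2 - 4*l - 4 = (l + 1)*(l^2 - 4) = (l - 2)*(l + 1)*(l + 2)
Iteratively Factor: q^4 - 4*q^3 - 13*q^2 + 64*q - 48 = (q - 1)*(q^3 - 3*q^2 - 16*q + 48) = (q - 1)*(q + 4)*(q^2 - 7*q + 12) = (q - 3)*(q - 1)*(q + 4)*(q - 4)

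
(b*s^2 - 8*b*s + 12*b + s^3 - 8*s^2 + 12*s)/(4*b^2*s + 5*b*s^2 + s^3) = (s^2 - 8*s + 12)/(s*(4*b + s))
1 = 1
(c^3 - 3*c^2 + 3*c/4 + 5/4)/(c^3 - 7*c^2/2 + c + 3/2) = (c - 5/2)/(c - 3)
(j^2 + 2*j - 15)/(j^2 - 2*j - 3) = (j + 5)/(j + 1)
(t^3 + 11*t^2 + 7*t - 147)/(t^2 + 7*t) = t + 4 - 21/t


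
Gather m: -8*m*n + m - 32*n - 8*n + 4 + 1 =m*(1 - 8*n) - 40*n + 5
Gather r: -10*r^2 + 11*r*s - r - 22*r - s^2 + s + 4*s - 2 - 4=-10*r^2 + r*(11*s - 23) - s^2 + 5*s - 6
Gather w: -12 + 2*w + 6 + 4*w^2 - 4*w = 4*w^2 - 2*w - 6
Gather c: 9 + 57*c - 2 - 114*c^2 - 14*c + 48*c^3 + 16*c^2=48*c^3 - 98*c^2 + 43*c + 7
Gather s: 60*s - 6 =60*s - 6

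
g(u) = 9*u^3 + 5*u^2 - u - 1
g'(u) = 27*u^2 + 10*u - 1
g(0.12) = -1.03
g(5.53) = 1668.39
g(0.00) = -1.00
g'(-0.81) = 8.61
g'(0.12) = 0.59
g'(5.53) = 879.98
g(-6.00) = -1759.00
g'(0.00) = -1.00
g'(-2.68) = 166.12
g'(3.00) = 272.00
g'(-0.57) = 2.07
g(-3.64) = -365.17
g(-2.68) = -135.65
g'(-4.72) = 553.32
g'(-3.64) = 320.34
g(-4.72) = -831.27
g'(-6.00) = 911.00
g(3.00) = 284.00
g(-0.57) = -0.47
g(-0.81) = -1.69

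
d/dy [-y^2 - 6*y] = -2*y - 6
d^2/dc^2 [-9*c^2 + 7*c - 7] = -18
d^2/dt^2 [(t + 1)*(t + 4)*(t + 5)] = 6*t + 20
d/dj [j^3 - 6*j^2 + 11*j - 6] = 3*j^2 - 12*j + 11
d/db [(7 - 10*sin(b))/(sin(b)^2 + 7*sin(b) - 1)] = (10*sin(b)^2 - 14*sin(b) - 39)*cos(b)/(7*sin(b) - cos(b)^2)^2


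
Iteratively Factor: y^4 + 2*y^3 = (y + 2)*(y^3) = y*(y + 2)*(y^2) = y^2*(y + 2)*(y)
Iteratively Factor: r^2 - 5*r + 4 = (r - 4)*(r - 1)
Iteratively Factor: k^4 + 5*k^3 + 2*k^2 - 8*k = (k + 2)*(k^3 + 3*k^2 - 4*k) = k*(k + 2)*(k^2 + 3*k - 4) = k*(k + 2)*(k + 4)*(k - 1)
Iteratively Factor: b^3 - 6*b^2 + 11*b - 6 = (b - 3)*(b^2 - 3*b + 2) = (b - 3)*(b - 2)*(b - 1)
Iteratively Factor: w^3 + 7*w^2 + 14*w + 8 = (w + 4)*(w^2 + 3*w + 2) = (w + 1)*(w + 4)*(w + 2)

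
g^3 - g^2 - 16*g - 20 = (g - 5)*(g + 2)^2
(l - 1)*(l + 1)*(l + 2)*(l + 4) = l^4 + 6*l^3 + 7*l^2 - 6*l - 8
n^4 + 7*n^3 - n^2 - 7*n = n*(n - 1)*(n + 1)*(n + 7)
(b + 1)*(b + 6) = b^2 + 7*b + 6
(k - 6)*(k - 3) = k^2 - 9*k + 18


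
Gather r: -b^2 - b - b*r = -b^2 - b*r - b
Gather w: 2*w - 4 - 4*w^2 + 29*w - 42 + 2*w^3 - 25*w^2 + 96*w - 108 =2*w^3 - 29*w^2 + 127*w - 154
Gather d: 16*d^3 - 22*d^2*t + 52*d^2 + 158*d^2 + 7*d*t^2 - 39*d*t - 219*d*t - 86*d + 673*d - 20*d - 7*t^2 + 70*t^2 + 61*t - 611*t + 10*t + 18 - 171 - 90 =16*d^3 + d^2*(210 - 22*t) + d*(7*t^2 - 258*t + 567) + 63*t^2 - 540*t - 243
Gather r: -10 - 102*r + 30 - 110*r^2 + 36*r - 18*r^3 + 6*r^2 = -18*r^3 - 104*r^2 - 66*r + 20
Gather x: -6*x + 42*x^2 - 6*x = 42*x^2 - 12*x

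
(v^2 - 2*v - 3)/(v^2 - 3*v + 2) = (v^2 - 2*v - 3)/(v^2 - 3*v + 2)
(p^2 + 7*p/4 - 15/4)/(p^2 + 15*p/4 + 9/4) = (4*p - 5)/(4*p + 3)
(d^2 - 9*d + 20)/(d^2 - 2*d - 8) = (d - 5)/(d + 2)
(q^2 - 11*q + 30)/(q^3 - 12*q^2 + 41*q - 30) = 1/(q - 1)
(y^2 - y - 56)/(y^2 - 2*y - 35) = (-y^2 + y + 56)/(-y^2 + 2*y + 35)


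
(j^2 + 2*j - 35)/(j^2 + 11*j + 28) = (j - 5)/(j + 4)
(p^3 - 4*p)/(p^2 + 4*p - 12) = p*(p + 2)/(p + 6)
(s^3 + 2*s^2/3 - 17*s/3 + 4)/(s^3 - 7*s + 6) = (s - 4/3)/(s - 2)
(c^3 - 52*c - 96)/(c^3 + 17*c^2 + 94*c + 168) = (c^2 - 6*c - 16)/(c^2 + 11*c + 28)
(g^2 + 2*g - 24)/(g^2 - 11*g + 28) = (g + 6)/(g - 7)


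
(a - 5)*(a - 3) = a^2 - 8*a + 15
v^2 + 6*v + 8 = (v + 2)*(v + 4)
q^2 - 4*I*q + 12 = (q - 6*I)*(q + 2*I)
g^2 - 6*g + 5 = (g - 5)*(g - 1)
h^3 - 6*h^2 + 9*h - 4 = (h - 4)*(h - 1)^2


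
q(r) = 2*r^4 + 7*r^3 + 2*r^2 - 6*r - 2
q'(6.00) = 2502.00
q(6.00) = 4138.00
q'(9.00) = 7563.00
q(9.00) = 18331.00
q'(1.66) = 95.10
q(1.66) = 40.76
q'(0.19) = -4.43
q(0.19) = -3.02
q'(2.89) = 374.05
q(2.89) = 305.84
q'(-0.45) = -4.28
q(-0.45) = 0.55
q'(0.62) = 6.46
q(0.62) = -2.99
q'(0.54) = 3.54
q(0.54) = -3.38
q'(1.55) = 80.44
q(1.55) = 31.12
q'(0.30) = -2.69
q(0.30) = -3.41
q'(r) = 8*r^3 + 21*r^2 + 4*r - 6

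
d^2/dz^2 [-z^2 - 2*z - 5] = -2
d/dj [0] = 0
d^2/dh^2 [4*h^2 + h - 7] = 8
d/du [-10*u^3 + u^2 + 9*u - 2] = -30*u^2 + 2*u + 9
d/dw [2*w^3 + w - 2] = 6*w^2 + 1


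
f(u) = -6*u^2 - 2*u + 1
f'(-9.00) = 106.00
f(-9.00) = -467.00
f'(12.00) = -146.00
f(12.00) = -887.00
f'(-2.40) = 26.80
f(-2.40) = -28.76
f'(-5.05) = 58.60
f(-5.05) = -141.92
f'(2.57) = -32.84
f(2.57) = -43.77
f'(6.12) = -75.44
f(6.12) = -235.97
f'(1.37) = -18.44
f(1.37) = -13.00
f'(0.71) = -10.52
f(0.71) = -3.44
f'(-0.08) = -1.04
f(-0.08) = 1.12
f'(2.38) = -30.56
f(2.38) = -37.75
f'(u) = -12*u - 2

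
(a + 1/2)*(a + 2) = a^2 + 5*a/2 + 1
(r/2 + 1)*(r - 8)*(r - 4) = r^3/2 - 5*r^2 + 4*r + 32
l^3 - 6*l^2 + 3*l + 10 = (l - 5)*(l - 2)*(l + 1)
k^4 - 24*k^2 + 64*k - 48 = (k - 2)^3*(k + 6)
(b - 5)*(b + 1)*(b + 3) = b^3 - b^2 - 17*b - 15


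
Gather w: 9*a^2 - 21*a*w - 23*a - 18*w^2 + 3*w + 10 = 9*a^2 - 23*a - 18*w^2 + w*(3 - 21*a) + 10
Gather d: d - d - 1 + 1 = 0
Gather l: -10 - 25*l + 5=-25*l - 5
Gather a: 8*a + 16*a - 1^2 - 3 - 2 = 24*a - 6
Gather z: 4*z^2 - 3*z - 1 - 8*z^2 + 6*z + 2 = -4*z^2 + 3*z + 1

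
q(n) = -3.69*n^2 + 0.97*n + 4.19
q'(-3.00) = 23.11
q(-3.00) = -31.93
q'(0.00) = 0.97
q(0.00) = 4.19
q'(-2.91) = 22.45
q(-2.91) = -29.88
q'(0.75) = -4.56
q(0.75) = 2.84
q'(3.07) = -21.69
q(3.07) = -27.61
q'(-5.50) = 41.56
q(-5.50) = -112.77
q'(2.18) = -15.12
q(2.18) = -11.23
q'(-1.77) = 14.03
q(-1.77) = -9.09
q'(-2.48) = 19.27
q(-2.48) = -20.91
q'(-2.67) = 20.67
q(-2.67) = -24.71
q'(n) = 0.97 - 7.38*n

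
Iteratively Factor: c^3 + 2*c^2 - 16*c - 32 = (c - 4)*(c^2 + 6*c + 8) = (c - 4)*(c + 2)*(c + 4)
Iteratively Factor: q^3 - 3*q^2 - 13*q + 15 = (q - 1)*(q^2 - 2*q - 15) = (q - 1)*(q + 3)*(q - 5)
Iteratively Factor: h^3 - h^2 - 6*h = (h - 3)*(h^2 + 2*h) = (h - 3)*(h + 2)*(h)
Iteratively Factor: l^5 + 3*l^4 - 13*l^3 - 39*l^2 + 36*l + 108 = (l + 3)*(l^4 - 13*l^2 + 36) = (l + 2)*(l + 3)*(l^3 - 2*l^2 - 9*l + 18) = (l - 3)*(l + 2)*(l + 3)*(l^2 + l - 6) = (l - 3)*(l + 2)*(l + 3)^2*(l - 2)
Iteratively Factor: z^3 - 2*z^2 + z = (z)*(z^2 - 2*z + 1) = z*(z - 1)*(z - 1)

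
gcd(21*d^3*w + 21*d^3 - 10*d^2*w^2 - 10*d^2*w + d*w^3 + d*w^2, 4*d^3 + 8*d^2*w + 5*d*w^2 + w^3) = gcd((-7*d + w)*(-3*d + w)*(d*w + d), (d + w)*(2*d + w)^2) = 1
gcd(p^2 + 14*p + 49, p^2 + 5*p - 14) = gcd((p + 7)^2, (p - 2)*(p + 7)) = p + 7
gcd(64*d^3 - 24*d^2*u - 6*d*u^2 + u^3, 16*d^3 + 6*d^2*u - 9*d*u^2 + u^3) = 16*d^2 - 10*d*u + u^2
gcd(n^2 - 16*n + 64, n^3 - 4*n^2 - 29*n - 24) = n - 8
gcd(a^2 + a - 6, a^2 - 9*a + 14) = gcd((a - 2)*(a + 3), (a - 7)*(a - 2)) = a - 2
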